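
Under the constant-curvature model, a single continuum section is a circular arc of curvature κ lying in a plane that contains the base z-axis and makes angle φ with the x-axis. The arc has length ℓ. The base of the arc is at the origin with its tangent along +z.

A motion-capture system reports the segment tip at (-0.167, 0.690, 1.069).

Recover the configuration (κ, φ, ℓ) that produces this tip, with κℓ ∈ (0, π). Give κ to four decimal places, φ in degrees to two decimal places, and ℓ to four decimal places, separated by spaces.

ρ = √(x²+y²) = √(-0.167² + 0.690²) = 0.70992
φ = atan2(y, x) mod 360° = atan2(0.690, -0.167) = 103.6056°
|p|² = ρ² + z² = 0.70992² + 1.069² = 1.64675
κ = 2ρ / |p|² = 2×0.70992 / 1.64675 = 0.86221
θ = 2·atan2(ρ, z) = 2·atan2(0.70992, 1.069) = 1.17245 rad
ℓ = θ/κ = 1.17245/0.86221 = 1.35982

0.8622 103.61 1.3598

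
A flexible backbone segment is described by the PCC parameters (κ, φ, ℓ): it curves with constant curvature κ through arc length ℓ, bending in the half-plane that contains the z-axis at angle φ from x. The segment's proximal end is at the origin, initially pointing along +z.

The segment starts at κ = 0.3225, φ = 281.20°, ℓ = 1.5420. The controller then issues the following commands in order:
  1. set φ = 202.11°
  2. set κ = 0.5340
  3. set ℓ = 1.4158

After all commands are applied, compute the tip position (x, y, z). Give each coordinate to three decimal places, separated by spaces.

-0.473 -0.192 1.285

initial: κ=0.3225, φ=281.20°, ℓ=1.5420
cmd 1: set φ=202.11° → (κ,φ,ℓ)=(0.3225,202.11°,1.5420) → tip=(-0.3480,-0.1414,1.4792)
cmd 2: set κ=0.5340 → (κ,φ,ℓ)=(0.5340,202.11°,1.5420) → tip=(-0.5557,-0.2258,1.3736)
cmd 3: set ℓ=1.4158 → (κ,φ,ℓ)=(0.5340,202.11°,1.4158) → tip=(-0.4727,-0.1920,1.2847)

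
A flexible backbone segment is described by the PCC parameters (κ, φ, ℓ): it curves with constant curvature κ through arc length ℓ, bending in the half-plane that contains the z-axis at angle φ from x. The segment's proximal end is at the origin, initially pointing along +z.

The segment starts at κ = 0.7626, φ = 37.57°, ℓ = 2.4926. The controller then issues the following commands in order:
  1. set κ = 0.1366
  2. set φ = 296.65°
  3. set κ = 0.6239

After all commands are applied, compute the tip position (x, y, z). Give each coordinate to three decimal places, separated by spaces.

0.708 -1.410 1.603

initial: κ=0.7626, φ=37.57°, ℓ=2.4926
cmd 1: set κ=0.1366 → (κ,φ,ℓ)=(0.1366,37.57°,2.4926) → tip=(0.3331,0.2562,2.4447)
cmd 2: set φ=296.65° → (κ,φ,ℓ)=(0.1366,296.65°,2.4926) → tip=(0.1885,-0.3756,2.4447)
cmd 3: set κ=0.6239 → (κ,φ,ℓ)=(0.6239,296.65°,2.4926) → tip=(0.7077,-1.4101,1.6026)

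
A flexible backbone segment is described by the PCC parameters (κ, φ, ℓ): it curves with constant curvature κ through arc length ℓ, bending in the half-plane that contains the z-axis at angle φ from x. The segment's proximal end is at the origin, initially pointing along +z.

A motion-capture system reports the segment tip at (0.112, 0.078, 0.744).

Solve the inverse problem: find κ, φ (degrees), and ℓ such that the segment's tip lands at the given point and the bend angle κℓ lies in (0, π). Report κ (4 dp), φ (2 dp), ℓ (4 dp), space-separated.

ρ = √(x²+y²) = √(0.112² + 0.078²) = 0.13648
φ = atan2(y, x) mod 360° = atan2(0.078, 0.112) = 34.8545°
|p|² = ρ² + z² = 0.13648² + 0.744² = 0.57216
κ = 2ρ / |p|² = 2×0.13648 / 0.57216 = 0.47708
θ = 2·atan2(ρ, z) = 2·atan2(0.13648, 0.744) = 0.36286 rad
ℓ = θ/κ = 0.36286/0.47708 = 0.76058

0.4771 34.85 0.7606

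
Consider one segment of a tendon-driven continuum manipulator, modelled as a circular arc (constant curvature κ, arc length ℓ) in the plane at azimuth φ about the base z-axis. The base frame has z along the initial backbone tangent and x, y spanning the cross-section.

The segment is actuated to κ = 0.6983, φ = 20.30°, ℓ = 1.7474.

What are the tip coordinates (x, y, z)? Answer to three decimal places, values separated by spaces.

θ = κ·ℓ = 0.6983 × 1.7474 = 1.22021 rad
ρ = (1 − cos θ)/κ = (1 − 0.34345)/0.6983 = 0.94021
z = sin θ / κ = 0.93917/0.6983 = 1.34494
x = ρ cos φ = 0.94021 × cos(20.30°) = 0.88182
y = ρ sin φ = 0.94021 × sin(20.30°) = 0.32619

0.882 0.326 1.345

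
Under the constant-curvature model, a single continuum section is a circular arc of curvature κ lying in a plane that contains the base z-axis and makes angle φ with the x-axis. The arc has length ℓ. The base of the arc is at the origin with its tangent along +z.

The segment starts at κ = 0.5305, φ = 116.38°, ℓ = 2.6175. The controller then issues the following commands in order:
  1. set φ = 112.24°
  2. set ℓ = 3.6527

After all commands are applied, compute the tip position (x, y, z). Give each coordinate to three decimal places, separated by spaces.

initial: κ=0.5305, φ=116.38°, ℓ=2.6175
cmd 1: set φ=112.24° → (κ,φ,ℓ)=(0.5305,112.24°,2.6175) → tip=(-0.5842,1.4286,1.8538)
cmd 2: set ℓ=3.6527 → (κ,φ,ℓ)=(0.5305,112.24°,3.6527) → tip=(-0.9694,2.3708,1.7595)

-0.969 2.371 1.760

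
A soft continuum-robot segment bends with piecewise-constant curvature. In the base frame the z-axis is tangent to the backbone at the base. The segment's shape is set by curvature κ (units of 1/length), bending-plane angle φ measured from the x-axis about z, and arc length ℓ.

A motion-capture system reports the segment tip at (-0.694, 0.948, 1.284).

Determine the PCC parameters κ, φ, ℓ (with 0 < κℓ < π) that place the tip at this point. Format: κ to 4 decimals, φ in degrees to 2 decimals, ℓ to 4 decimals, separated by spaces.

0.7758 126.21 1.9105

ρ = √(x²+y²) = √(-0.694² + 0.948²) = 1.17488
φ = atan2(y, x) mod 360° = atan2(0.948, -0.694) = 126.2066°
|p|² = ρ² + z² = 1.17488² + 1.284² = 3.02900
κ = 2ρ / |p|² = 2×1.17488 / 3.02900 = 0.77575
θ = 2·atan2(ρ, z) = 2·atan2(1.17488, 1.284) = 1.48210 rad
ℓ = θ/κ = 1.48210/0.77575 = 1.91052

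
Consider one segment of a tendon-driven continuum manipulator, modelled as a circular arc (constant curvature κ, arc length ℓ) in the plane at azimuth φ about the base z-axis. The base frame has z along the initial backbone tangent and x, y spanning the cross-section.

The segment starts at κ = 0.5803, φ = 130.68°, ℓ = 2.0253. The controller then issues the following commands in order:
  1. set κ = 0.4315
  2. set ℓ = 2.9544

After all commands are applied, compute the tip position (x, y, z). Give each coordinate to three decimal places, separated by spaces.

-1.070 1.245 2.217

initial: κ=0.5803, φ=130.68°, ℓ=2.0253
cmd 1: set κ=0.4315 → (κ,φ,ℓ)=(0.4315,130.68°,2.0253) → tip=(-0.5411,0.6295,1.7772)
cmd 2: set ℓ=2.9544 → (κ,φ,ℓ)=(0.4315,130.68°,2.9544) → tip=(-1.0700,1.2449,2.2167)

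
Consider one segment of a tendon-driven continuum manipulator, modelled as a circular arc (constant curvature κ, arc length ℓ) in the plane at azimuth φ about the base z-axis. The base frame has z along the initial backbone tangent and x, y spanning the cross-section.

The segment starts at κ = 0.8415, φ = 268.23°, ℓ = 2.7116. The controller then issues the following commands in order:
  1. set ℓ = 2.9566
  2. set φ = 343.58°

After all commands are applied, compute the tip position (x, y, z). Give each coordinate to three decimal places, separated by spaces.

2.045 -0.603 0.723

initial: κ=0.8415, φ=268.23°, ℓ=2.7116
cmd 1: set ℓ=2.9566 → (κ,φ,ℓ)=(0.8415,268.23°,2.9566) → tip=(-0.0658,-2.1308,0.7226)
cmd 2: set φ=343.58° → (κ,φ,ℓ)=(0.8415,343.58°,2.9566) → tip=(2.0448,-0.6026,0.7226)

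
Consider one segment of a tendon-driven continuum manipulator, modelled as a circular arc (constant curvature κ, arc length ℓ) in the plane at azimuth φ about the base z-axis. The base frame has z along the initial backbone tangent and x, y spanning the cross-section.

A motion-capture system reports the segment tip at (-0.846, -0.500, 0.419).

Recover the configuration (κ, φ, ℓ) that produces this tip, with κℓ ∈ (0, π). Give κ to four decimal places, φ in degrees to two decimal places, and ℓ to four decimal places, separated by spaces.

ρ = √(x²+y²) = √(-0.846² + -0.500²) = 0.98271
φ = atan2(y, x) mod 360° = atan2(-0.500, -0.846) = 210.5838°
|p|² = ρ² + z² = 0.98271² + 0.419² = 1.14128
κ = 2ρ / |p|² = 2×0.98271 / 1.14128 = 1.72212
θ = 2·atan2(ρ, z) = 2·atan2(0.98271, 0.419) = 2.33553 rad
ℓ = θ/κ = 2.33553/1.72212 = 1.35619

1.7221 210.58 1.3562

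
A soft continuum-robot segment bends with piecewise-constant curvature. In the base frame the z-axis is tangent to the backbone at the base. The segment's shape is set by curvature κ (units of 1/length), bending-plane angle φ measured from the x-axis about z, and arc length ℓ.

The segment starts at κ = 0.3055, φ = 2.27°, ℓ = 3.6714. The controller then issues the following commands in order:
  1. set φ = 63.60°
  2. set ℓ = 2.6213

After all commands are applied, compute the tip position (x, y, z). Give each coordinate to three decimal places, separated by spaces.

0.442 0.891 2.350

initial: κ=0.3055, φ=2.27°, ℓ=3.6714
cmd 1: set φ=63.60° → (κ,φ,ℓ)=(0.3055,63.60°,3.6714) → tip=(0.8234,1.6588,2.9486)
cmd 2: set ℓ=2.6213 → (κ,φ,ℓ)=(0.3055,63.60°,2.6213) → tip=(0.4423,0.8909,2.3500)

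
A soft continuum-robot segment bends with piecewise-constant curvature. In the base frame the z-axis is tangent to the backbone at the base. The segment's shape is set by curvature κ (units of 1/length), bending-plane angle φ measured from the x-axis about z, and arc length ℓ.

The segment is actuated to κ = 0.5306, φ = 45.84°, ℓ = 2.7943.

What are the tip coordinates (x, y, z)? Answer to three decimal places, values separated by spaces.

θ = κ·ℓ = 0.5306 × 2.7943 = 1.48266 rad
ρ = (1 − cos θ)/κ = (1 − 0.08803)/0.5306 = 1.71876
z = sin θ / κ = 0.99612/0.5306 = 1.87734
x = ρ cos φ = 1.71876 × cos(45.84°) = 1.19740
y = ρ sin φ = 1.71876 × sin(45.84°) = 1.23303

1.197 1.233 1.877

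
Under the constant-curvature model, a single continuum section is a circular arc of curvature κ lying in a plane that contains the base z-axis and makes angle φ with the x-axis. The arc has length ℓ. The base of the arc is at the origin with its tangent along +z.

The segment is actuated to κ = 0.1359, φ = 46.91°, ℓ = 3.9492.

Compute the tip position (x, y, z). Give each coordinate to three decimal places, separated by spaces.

0.707 0.756 3.762

θ = κ·ℓ = 0.1359 × 3.9492 = 0.53670 rad
ρ = (1 − cos θ)/κ = (1 − 0.85940)/0.1359 = 1.03457
z = sin θ / κ = 0.51130/0.1359 = 3.76232
x = ρ cos φ = 1.03457 × cos(46.91°) = 0.70676
y = ρ sin φ = 1.03457 × sin(46.91°) = 0.75552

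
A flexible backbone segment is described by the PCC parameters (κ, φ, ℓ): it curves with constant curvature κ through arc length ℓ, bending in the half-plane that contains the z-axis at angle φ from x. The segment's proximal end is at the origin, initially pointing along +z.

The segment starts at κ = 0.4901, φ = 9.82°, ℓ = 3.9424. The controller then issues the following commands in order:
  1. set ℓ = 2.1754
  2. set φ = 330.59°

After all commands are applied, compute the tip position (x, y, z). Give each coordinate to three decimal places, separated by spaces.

initial: κ=0.4901, φ=9.82°, ℓ=3.9424
cmd 1: set ℓ=2.1754 → (κ,φ,ℓ)=(0.4901,9.82°,2.1754) → tip=(1.0385,0.1797,1.7861)
cmd 2: set φ=330.59° → (κ,φ,ℓ)=(0.4901,330.59°,2.1754) → tip=(0.9181,-0.5175,1.7861)

0.918 -0.518 1.786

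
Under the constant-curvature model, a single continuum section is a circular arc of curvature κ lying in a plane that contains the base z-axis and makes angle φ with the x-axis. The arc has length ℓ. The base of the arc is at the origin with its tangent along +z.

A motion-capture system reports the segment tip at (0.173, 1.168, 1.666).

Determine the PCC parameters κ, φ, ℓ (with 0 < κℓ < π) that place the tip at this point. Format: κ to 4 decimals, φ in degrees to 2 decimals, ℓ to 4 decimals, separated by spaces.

0.5663 81.57 2.1773

ρ = √(x²+y²) = √(0.173² + 1.168²) = 1.18074
φ = atan2(y, x) mod 360° = atan2(1.168, 0.173) = 81.5748°
|p|² = ρ² + z² = 1.18074² + 1.666² = 4.16971
κ = 2ρ / |p|² = 2×1.18074 / 4.16971 = 0.56634
θ = 2·atan2(ρ, z) = 2·atan2(1.18074, 1.666) = 1.23312 rad
ℓ = θ/κ = 1.23312/0.56634 = 2.17734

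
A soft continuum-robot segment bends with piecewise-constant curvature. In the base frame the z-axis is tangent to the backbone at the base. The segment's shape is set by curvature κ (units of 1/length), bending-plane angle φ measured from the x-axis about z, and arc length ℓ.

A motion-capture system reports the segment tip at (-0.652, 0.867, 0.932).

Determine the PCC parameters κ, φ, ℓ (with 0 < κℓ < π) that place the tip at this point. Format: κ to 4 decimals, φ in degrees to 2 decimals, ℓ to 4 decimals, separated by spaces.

ρ = √(x²+y²) = √(-0.652² + 0.867²) = 1.08480
φ = atan2(y, x) mod 360° = atan2(0.867, -0.652) = 126.9438°
|p|² = ρ² + z² = 1.08480² + 0.932² = 2.04542
κ = 2ρ / |p|² = 2×1.08480 / 2.04542 = 1.06071
θ = 2·atan2(ρ, z) = 2·atan2(1.08480, 0.932) = 1.72204 rad
ℓ = θ/κ = 1.72204/1.06071 = 1.62347

1.0607 126.94 1.6235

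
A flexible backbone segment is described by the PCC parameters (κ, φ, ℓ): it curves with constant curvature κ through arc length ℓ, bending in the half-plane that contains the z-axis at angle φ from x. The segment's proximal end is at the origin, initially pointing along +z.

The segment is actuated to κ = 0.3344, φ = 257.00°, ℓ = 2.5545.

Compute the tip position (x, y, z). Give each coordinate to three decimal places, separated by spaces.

-0.231 -1.000 2.255

θ = κ·ℓ = 0.3344 × 2.5545 = 0.85422 rad
ρ = (1 − cos θ)/κ = (1 − 0.65680)/0.3344 = 1.02631
z = sin θ / κ = 0.75406/0.3344 = 2.25497
x = ρ cos φ = 1.02631 × cos(257.00°) = -0.23087
y = ρ sin φ = 1.02631 × sin(257.00°) = -1.00000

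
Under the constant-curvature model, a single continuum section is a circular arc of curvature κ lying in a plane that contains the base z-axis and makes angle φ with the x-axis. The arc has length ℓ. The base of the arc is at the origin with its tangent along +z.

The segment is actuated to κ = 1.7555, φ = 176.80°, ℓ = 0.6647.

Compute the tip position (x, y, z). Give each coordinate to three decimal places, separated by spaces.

-0.345 0.019 0.524

θ = κ·ℓ = 1.7555 × 0.6647 = 1.16688 rad
ρ = (1 − cos θ)/κ = (1 − 0.39302)/1.7555 = 0.34576
z = sin θ / κ = 0.91953/1.7555 = 0.52380
x = ρ cos φ = 0.34576 × cos(176.80°) = -0.34522
y = ρ sin φ = 0.34576 × sin(176.80°) = 0.01930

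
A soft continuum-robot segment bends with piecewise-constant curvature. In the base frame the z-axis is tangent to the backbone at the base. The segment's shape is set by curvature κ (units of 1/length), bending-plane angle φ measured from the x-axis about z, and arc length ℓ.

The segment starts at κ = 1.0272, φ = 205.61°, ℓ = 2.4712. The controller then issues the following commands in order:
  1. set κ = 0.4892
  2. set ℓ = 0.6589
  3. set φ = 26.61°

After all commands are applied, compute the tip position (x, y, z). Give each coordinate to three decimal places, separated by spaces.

initial: κ=1.0272, φ=205.61°, ℓ=2.4712
cmd 1: set κ=0.4892 → (κ,φ,ℓ)=(0.4892,205.61°,2.4712) → tip=(-1.1907,-0.5708,1.9118)
cmd 2: set ℓ=0.6589 → (κ,φ,ℓ)=(0.4892,205.61°,0.6589) → tip=(-0.0949,-0.0455,0.6475)
cmd 3: set φ=26.61° → (κ,φ,ℓ)=(0.4892,26.61°,0.6589) → tip=(0.0941,0.0472,0.6475)

0.094 0.047 0.648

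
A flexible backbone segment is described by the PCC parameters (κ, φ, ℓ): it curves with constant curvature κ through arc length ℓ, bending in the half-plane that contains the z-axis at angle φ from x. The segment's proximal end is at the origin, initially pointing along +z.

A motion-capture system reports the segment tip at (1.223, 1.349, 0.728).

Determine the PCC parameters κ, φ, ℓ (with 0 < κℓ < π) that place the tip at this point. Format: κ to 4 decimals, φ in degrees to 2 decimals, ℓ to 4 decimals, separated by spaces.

ρ = √(x²+y²) = √(1.223² + 1.349²) = 1.82086
φ = atan2(y, x) mod 360° = atan2(1.349, 1.223) = 47.8046°
|p|² = ρ² + z² = 1.82086² + 0.728² = 3.84551
κ = 2ρ / |p|² = 2×1.82086 / 3.84551 = 0.94700
θ = 2·atan2(ρ, z) = 2·atan2(1.82086, 0.728) = 2.38091 rad
ℓ = θ/κ = 2.38091/0.94700 = 2.51414

0.9470 47.80 2.5141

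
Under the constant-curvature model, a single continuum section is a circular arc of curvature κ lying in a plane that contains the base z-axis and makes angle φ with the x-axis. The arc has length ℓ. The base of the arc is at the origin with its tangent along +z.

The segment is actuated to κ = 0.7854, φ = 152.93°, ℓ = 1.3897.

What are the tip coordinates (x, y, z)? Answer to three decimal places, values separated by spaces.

-0.611 0.312 1.130

θ = κ·ℓ = 0.7854 × 1.3897 = 1.09147 rad
ρ = (1 − cos θ)/κ = (1 − 0.46118)/0.7854 = 0.68604
z = sin θ / κ = 0.88731/0.7854 = 1.12975
x = ρ cos φ = 0.68604 × cos(152.93°) = -0.61089
y = ρ sin φ = 0.68604 × sin(152.93°) = 0.31220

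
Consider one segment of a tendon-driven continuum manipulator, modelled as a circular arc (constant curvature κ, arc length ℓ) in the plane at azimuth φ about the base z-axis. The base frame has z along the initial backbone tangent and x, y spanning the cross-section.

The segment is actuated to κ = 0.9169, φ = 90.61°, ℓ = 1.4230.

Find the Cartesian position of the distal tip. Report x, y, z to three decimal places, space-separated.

-0.009 0.804 1.052

θ = κ·ℓ = 0.9169 × 1.4230 = 1.30475 rad
ρ = (1 − cos θ)/κ = (1 − 0.26292)/0.9169 = 0.80388
z = sin θ / κ = 0.96482/0.9169 = 1.05226
x = ρ cos φ = 0.80388 × cos(90.61°) = -0.00856
y = ρ sin φ = 0.80388 × sin(90.61°) = 0.80384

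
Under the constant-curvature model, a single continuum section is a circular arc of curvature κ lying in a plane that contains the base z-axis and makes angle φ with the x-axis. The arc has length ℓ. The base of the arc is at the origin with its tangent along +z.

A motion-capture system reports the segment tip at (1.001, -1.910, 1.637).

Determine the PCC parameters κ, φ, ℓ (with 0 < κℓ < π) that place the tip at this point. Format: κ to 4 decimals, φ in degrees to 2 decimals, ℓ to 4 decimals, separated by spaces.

0.5884 297.66 3.1322

ρ = √(x²+y²) = √(1.001² + -1.910²) = 2.15641
φ = atan2(y, x) mod 360° = atan2(-1.910, 1.001) = 297.6583°
|p|² = ρ² + z² = 2.15641² + 1.637² = 7.32987
κ = 2ρ / |p|² = 2×2.15641 / 7.32987 = 0.58839
θ = 2·atan2(ρ, z) = 2·atan2(2.15641, 1.637) = 1.84295 rad
ℓ = θ/κ = 1.84295/0.58839 = 3.13220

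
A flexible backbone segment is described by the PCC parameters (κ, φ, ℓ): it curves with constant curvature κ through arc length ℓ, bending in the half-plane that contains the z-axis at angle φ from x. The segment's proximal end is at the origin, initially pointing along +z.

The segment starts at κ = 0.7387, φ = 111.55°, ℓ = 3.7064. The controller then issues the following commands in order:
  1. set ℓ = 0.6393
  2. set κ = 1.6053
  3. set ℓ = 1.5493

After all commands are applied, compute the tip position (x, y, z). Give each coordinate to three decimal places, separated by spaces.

initial: κ=0.7387, φ=111.55°, ℓ=3.7064
cmd 1: set ℓ=0.6393 → (κ,φ,ℓ)=(0.7387,111.55°,0.6393) → tip=(-0.0544,0.1378,0.6158)
cmd 2: set κ=1.6053 → (κ,φ,ℓ)=(1.6053,111.55°,0.6393) → tip=(-0.1103,0.2793,0.5328)
cmd 3: set ℓ=1.5493 → (κ,φ,ℓ)=(1.6053,111.55°,1.5493) → tip=(-0.4103,1.0391,0.3792)

-0.410 1.039 0.379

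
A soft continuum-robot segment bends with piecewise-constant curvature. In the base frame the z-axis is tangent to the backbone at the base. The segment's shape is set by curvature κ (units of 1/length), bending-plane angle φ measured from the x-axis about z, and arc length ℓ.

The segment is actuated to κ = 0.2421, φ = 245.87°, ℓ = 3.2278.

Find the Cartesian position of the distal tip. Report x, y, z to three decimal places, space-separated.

θ = κ·ℓ = 0.2421 × 3.2278 = 0.78145 rad
ρ = (1 − cos θ)/κ = (1 − 0.70989)/0.2421 = 1.19830
z = sin θ / κ = 0.70431/0.2421 = 2.90917
x = ρ cos φ = 1.19830 × cos(245.87°) = -0.48987
y = ρ sin φ = 1.19830 × sin(245.87°) = -1.09359

-0.490 -1.094 2.909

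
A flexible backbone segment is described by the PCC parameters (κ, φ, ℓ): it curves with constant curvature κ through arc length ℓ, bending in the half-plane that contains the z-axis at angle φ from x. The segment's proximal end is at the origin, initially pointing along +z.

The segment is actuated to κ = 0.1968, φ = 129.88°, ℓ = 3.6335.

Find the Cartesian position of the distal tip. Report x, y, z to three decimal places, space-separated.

θ = κ·ℓ = 0.1968 × 3.6335 = 0.71507 rad
ρ = (1 − cos θ)/κ = (1 − 0.75505)/0.1968 = 1.24469
z = sin θ / κ = 0.65567/0.1968 = 3.33167
x = ρ cos φ = 1.24469 × cos(129.88°) = -0.79807
y = ρ sin φ = 1.24469 × sin(129.88°) = 0.95516

-0.798 0.955 3.332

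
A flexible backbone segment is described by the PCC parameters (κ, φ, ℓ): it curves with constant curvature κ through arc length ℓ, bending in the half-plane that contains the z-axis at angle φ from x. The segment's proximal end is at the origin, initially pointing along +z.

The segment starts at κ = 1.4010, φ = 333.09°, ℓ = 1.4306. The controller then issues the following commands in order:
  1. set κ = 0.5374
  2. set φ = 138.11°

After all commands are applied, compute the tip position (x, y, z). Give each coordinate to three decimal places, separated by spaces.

initial: κ=1.4010, φ=333.09°, ℓ=1.4306
cmd 1: set κ=0.5374 → (κ,φ,ℓ)=(0.5374,333.09°,1.4306) → tip=(0.4667,-0.2369,1.2938)
cmd 2: set φ=138.11° → (κ,φ,ℓ)=(0.5374,138.11°,1.4306) → tip=(-0.3896,0.3495,1.2938)

-0.390 0.349 1.294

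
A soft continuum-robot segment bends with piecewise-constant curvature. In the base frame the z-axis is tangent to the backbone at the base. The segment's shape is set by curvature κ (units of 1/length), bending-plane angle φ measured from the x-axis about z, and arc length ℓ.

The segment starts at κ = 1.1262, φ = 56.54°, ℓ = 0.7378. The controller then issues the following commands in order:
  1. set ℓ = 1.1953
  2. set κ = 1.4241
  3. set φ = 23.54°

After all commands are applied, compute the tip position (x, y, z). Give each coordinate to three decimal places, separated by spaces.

initial: κ=1.1262, φ=56.54°, ℓ=0.7378
cmd 1: set ℓ=1.1953 → (κ,φ,ℓ)=(1.1262,56.54°,1.1953) → tip=(0.3805,0.5758,0.8656)
cmd 2: set κ=1.4241 → (κ,φ,ℓ)=(1.4241,56.54°,1.1953) → tip=(0.4379,0.6626,0.6961)
cmd 3: set φ=23.54° → (κ,φ,ℓ)=(1.4241,23.54°,1.1953) → tip=(0.7281,0.3172,0.6961)

0.728 0.317 0.696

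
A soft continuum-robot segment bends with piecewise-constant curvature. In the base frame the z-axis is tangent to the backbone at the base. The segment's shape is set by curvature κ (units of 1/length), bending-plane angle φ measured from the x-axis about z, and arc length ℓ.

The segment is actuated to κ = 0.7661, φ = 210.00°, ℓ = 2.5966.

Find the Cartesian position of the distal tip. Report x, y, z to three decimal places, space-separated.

-1.590 -0.918 1.193

θ = κ·ℓ = 0.7661 × 2.5966 = 1.98926 rad
ρ = (1 − cos θ)/κ = (1 − -0.40635)/0.7661 = 1.83573
z = sin θ / κ = 0.91372/0.7661 = 1.19269
x = ρ cos φ = 1.83573 × cos(210.00°) = -1.58979
y = ρ sin φ = 1.83573 × sin(210.00°) = -0.91787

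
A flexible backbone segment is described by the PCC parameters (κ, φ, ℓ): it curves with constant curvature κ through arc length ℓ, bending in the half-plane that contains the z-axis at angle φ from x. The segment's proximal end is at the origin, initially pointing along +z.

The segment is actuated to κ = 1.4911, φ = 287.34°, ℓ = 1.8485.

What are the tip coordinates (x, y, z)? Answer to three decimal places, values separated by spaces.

θ = κ·ℓ = 1.4911 × 1.8485 = 2.75630 rad
ρ = (1 − cos θ)/κ = (1 − -0.92669)/1.4911 = 1.29213
z = sin θ / κ = 0.37583/1.4911 = 0.25205
x = ρ cos φ = 1.29213 × cos(287.34°) = 0.38511
y = ρ sin φ = 1.29213 × sin(287.34°) = -1.23340

0.385 -1.233 0.252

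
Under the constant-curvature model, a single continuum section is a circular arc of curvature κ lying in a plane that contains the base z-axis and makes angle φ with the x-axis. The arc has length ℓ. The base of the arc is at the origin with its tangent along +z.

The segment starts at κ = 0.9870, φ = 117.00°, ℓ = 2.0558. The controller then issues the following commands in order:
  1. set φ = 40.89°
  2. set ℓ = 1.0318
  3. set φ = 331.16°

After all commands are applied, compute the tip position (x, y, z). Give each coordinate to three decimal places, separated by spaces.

initial: κ=0.9870, φ=117.00°, ℓ=2.0558
cmd 1: set φ=40.89° → (κ,φ,ℓ)=(0.9870,40.89°,2.0558) → tip=(1.1048,0.9566,0.9086)
cmd 2: set ℓ=1.0318 → (κ,φ,ℓ)=(0.9870,40.89°,1.0318) → tip=(0.3640,0.3152,0.8625)
cmd 3: set φ=331.16° → (κ,φ,ℓ)=(0.9870,331.16°,1.0318) → tip=(0.4218,-0.2323,0.8625)

0.422 -0.232 0.862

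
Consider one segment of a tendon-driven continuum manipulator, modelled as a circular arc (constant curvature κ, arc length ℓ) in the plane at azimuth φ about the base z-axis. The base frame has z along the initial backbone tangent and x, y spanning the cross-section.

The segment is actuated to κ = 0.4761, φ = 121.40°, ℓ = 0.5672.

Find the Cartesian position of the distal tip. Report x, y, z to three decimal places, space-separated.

θ = κ·ℓ = 0.4761 × 0.5672 = 0.27004 rad
ρ = (1 − cos θ)/κ = (1 − 0.96376)/0.4761 = 0.07612
z = sin θ / κ = 0.26677/0.4761 = 0.56033
x = ρ cos φ = 0.07612 × cos(121.40°) = -0.03966
y = ρ sin φ = 0.07612 × sin(121.40°) = 0.06497

-0.040 0.065 0.560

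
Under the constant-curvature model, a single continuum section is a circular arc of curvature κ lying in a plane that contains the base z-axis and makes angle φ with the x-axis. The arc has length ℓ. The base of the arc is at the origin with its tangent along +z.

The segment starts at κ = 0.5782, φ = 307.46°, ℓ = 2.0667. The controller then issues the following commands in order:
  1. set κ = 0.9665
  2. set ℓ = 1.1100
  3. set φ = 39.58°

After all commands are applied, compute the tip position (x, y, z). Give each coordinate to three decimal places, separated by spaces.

initial: κ=0.5782, φ=307.46°, ℓ=2.0667
cmd 1: set κ=0.9665 → (κ,φ,ℓ)=(0.9665,307.46°,2.0667) → tip=(0.8897,-1.1612,0.9419)
cmd 2: set ℓ=1.1100 → (κ,φ,ℓ)=(0.9665,307.46°,1.1100) → tip=(0.3287,-0.4290,0.9090)
cmd 3: set φ=39.58° → (κ,φ,ℓ)=(0.9665,39.58°,1.1100) → tip=(0.4165,0.3444,0.9090)

0.417 0.344 0.909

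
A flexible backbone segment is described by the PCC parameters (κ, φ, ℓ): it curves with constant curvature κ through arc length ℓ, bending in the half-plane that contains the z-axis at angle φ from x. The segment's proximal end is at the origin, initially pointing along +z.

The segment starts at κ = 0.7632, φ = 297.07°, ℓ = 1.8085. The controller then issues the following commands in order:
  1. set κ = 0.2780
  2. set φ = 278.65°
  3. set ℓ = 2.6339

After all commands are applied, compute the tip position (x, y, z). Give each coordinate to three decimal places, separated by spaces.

initial: κ=0.7632, φ=297.07°, ℓ=1.8085
cmd 1: set κ=0.2780 → (κ,φ,ℓ)=(0.2780,297.07°,1.8085) → tip=(0.2026,-0.3964,1.7333)
cmd 2: set φ=278.65° → (κ,φ,ℓ)=(0.2780,278.65°,1.8085) → tip=(0.0669,-0.4401,1.7333)
cmd 3: set ℓ=2.6339 → (κ,φ,ℓ)=(0.2780,278.65°,2.6339) → tip=(0.1387,-0.9115,2.4048)

0.139 -0.911 2.405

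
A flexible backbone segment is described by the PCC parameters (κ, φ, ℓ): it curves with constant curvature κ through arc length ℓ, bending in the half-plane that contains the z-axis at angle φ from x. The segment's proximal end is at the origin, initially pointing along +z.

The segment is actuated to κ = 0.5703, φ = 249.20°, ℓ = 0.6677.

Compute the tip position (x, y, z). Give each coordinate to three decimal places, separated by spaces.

θ = κ·ℓ = 0.5703 × 0.6677 = 0.38079 rad
ρ = (1 − cos θ)/κ = (1 − 0.92837)/0.5703 = 0.12560
z = sin θ / κ = 0.37165/0.5703 = 0.65168
x = ρ cos φ = 0.12560 × cos(249.20°) = -0.04460
y = ρ sin φ = 0.12560 × sin(249.20°) = -0.11741

-0.045 -0.117 0.652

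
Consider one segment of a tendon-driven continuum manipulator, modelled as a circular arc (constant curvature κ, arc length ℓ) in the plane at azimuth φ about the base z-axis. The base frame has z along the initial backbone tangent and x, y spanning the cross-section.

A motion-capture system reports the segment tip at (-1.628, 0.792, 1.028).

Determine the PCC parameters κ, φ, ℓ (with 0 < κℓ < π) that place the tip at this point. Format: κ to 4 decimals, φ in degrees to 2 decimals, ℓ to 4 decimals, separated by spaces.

ρ = √(x²+y²) = √(-1.628² + 0.792²) = 1.81043
φ = atan2(y, x) mod 360° = atan2(0.792, -1.628) = 154.0577°
|p|² = ρ² + z² = 1.81043² + 1.028² = 4.33443
κ = 2ρ / |p|² = 2×1.81043 / 4.33443 = 0.83537
θ = 2·atan2(ρ, z) = 2·atan2(1.81043, 1.028) = 2.10875 rad
ℓ = θ/κ = 2.10875/0.83537 = 2.52433

0.8354 154.06 2.5243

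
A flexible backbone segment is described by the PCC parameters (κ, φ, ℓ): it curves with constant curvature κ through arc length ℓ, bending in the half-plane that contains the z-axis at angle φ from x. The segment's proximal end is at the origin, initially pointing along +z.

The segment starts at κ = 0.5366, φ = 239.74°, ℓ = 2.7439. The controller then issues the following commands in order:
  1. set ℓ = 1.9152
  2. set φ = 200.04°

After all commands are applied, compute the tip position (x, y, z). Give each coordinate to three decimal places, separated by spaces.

initial: κ=0.5366, φ=239.74°, ℓ=2.7439
cmd 1: set ℓ=1.9152 → (κ,φ,ℓ)=(0.5366,239.74°,1.9152) → tip=(-0.4538,-0.7778,1.5954)
cmd 2: set φ=200.04° → (κ,φ,ℓ)=(0.5366,200.04°,1.9152) → tip=(-0.8460,-0.3086,1.5954)

-0.846 -0.309 1.595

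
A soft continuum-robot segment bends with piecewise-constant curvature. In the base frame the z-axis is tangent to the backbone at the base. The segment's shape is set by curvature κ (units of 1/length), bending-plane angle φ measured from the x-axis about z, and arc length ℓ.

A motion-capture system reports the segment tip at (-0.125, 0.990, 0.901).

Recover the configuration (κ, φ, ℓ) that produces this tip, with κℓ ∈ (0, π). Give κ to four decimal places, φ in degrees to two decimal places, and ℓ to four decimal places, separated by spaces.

1.1041 97.20 1.5150

ρ = √(x²+y²) = √(-0.125² + 0.990²) = 0.99786
φ = atan2(y, x) mod 360° = atan2(0.990, -0.125) = 97.1962°
|p|² = ρ² + z² = 0.99786² + 0.901² = 1.80753
κ = 2ρ / |p|² = 2×0.99786 / 1.80753 = 1.10412
θ = 2·atan2(ρ, z) = 2·atan2(0.99786, 0.901) = 1.67273 rad
ℓ = θ/κ = 1.67273/1.10412 = 1.51499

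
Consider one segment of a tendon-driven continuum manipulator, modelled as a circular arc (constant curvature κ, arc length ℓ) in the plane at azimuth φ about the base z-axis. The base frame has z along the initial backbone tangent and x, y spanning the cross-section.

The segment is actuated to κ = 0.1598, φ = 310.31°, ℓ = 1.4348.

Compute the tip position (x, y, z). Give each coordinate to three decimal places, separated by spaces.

0.106 -0.125 1.422

θ = κ·ℓ = 0.1598 × 1.4348 = 0.22928 rad
ρ = (1 − cos θ)/κ = (1 − 0.97383)/0.1598 = 0.16377
z = sin θ / κ = 0.22728/0.1598 = 1.42226
x = ρ cos φ = 0.16377 × cos(310.31°) = 0.10594
y = ρ sin φ = 0.16377 × sin(310.31°) = -0.12488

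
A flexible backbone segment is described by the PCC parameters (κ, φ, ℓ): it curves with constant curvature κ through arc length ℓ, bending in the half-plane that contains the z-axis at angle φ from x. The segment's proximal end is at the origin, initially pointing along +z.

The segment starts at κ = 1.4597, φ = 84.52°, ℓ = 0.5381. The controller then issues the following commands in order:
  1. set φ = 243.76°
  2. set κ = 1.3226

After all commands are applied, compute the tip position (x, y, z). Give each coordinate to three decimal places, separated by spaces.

initial: κ=1.4597, φ=84.52°, ℓ=0.5381
cmd 1: set φ=243.76° → (κ,φ,ℓ)=(1.4597,243.76°,0.5381) → tip=(-0.0887,-0.1800,0.4845)
cmd 2: set κ=1.3226 → (κ,φ,ℓ)=(1.3226,243.76°,0.5381) → tip=(-0.0811,-0.1646,0.4938)

-0.081 -0.165 0.494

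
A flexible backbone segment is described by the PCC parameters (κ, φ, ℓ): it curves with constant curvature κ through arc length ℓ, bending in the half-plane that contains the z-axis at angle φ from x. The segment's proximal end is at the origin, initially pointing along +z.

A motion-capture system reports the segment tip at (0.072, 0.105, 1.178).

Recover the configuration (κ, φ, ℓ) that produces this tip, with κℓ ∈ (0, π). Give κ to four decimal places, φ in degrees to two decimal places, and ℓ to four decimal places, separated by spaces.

0.1814 55.56 1.1872

ρ = √(x²+y²) = √(0.072² + 0.105²) = 0.12731
φ = atan2(y, x) mod 360° = atan2(0.105, 0.072) = 55.5610°
|p|² = ρ² + z² = 0.12731² + 1.178² = 1.40389
κ = 2ρ / |p|² = 2×0.12731 / 1.40389 = 0.18137
θ = 2·atan2(ρ, z) = 2·atan2(0.12731, 1.178) = 0.21532 rad
ℓ = θ/κ = 0.21532/0.18137 = 1.18715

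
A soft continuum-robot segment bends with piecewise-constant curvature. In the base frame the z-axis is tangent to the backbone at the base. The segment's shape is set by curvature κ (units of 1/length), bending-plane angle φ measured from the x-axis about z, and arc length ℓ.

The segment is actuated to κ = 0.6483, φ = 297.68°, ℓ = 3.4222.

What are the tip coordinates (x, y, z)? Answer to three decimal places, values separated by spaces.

θ = κ·ℓ = 0.6483 × 3.4222 = 2.21861 rad
ρ = (1 − cos θ)/κ = (1 − -0.60345)/0.6483 = 2.47331
z = sin θ / κ = 0.79740/0.6483 = 1.22999
x = ρ cos φ = 2.47331 × cos(297.68°) = 1.14893
y = ρ sin φ = 2.47331 × sin(297.68°) = -2.19025

1.149 -2.190 1.230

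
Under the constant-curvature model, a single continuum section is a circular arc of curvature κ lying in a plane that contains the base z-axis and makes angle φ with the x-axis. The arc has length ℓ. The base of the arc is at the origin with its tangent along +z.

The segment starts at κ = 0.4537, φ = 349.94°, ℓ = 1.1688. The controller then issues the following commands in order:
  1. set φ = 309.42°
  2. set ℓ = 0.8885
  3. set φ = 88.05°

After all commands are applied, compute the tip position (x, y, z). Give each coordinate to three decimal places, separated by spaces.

initial: κ=0.4537, φ=349.94°, ℓ=1.1688
cmd 1: set φ=309.42° → (κ,φ,ℓ)=(0.4537,309.42°,1.1688) → tip=(0.1922,-0.2338,1.1148)
cmd 2: set ℓ=0.8885 → (κ,φ,ℓ)=(0.4537,309.42°,0.8885) → tip=(0.1122,-0.1365,0.8646)
cmd 3: set φ=88.05° → (κ,φ,ℓ)=(0.4537,88.05°,0.8885) → tip=(0.0060,0.1766,0.8646)

0.006 0.177 0.865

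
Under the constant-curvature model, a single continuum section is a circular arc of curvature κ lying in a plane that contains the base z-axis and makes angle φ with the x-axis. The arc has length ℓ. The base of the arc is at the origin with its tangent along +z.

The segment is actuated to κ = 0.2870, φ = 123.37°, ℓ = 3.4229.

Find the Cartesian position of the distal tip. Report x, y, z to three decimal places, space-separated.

θ = κ·ℓ = 0.2870 × 3.4229 = 0.98237 rad
ρ = (1 − cos θ)/κ = (1 − 0.55505)/0.2870 = 1.55035
z = sin θ / κ = 0.83182/0.2870 = 2.89832
x = ρ cos φ = 1.55035 × cos(123.37°) = -0.85276
y = ρ sin φ = 1.55035 × sin(123.37°) = 1.29475

-0.853 1.295 2.898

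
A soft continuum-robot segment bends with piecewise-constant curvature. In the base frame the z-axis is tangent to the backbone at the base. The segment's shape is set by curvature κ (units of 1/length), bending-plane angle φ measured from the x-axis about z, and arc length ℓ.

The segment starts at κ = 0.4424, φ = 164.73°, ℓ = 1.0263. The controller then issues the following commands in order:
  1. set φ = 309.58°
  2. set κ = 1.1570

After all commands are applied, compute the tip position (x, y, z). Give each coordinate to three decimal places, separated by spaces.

0.345 -0.417 0.802

initial: κ=0.4424, φ=164.73°, ℓ=1.0263
cmd 1: set φ=309.58° → (κ,φ,ℓ)=(0.4424,309.58°,1.0263) → tip=(0.1459,-0.1765,0.9914)
cmd 2: set κ=1.1570 → (κ,φ,ℓ)=(1.1570,309.58°,1.0263) → tip=(0.3447,-0.4170,0.8016)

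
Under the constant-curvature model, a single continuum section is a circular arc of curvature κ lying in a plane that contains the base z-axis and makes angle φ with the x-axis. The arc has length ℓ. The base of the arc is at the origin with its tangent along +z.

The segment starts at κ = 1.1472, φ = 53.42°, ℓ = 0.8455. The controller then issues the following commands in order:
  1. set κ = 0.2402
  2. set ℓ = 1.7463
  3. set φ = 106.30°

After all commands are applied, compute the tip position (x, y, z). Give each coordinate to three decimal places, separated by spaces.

-0.101 0.346 1.696

initial: κ=1.1472, φ=53.42°, ℓ=0.8455
cmd 1: set κ=0.2402 → (κ,φ,ℓ)=(0.2402,53.42°,0.8455) → tip=(0.0510,0.0687,0.8397)
cmd 2: set ℓ=1.7463 → (κ,φ,ℓ)=(0.2402,53.42°,1.7463) → tip=(0.2151,0.2898,1.6955)
cmd 3: set φ=106.30° → (κ,φ,ℓ)=(0.2402,106.30°,1.7463) → tip=(-0.1013,0.3464,1.6955)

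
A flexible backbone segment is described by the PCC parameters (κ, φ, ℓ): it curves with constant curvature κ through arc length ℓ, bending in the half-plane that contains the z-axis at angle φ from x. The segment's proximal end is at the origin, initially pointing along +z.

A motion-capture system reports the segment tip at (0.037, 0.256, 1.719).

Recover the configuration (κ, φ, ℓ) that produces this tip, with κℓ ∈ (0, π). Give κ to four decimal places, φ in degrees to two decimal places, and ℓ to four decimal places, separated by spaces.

ρ = √(x²+y²) = √(0.037² + 0.256²) = 0.25866
φ = atan2(y, x) mod 360° = atan2(0.256, 0.037) = 81.7759°
|p|² = ρ² + z² = 0.25866² + 1.719² = 3.02187
κ = 2ρ / |p|² = 2×0.25866 / 3.02187 = 0.17119
θ = 2·atan2(ρ, z) = 2·atan2(0.25866, 1.719) = 0.29870 rad
ℓ = θ/κ = 0.29870/0.17119 = 1.74483

0.1712 81.78 1.7448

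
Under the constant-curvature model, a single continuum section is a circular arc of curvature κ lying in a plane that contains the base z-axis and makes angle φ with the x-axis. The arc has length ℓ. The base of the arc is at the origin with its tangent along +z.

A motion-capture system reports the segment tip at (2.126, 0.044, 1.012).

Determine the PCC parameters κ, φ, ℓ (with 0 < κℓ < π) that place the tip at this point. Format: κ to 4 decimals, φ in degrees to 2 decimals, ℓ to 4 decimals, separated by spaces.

ρ = √(x²+y²) = √(2.126² + 0.044²) = 2.12646
φ = atan2(y, x) mod 360° = atan2(0.044, 2.126) = 1.1856°
|p|² = ρ² + z² = 2.12646² + 1.012² = 5.54596
κ = 2ρ / |p|² = 2×2.12646 / 5.54596 = 0.76685
θ = 2·atan2(ρ, z) = 2·atan2(2.12646, 1.012) = 2.25321 rad
ℓ = θ/κ = 2.25321/0.76685 = 2.93827

0.7668 1.19 2.9383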